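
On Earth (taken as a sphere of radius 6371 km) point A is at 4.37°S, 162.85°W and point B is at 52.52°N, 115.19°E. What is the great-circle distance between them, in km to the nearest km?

Let φ₁ = -0.0763 rad, φ₂ = 0.9166 rad, and Δλ = -1.4305 rad.
cos c = sin φ₁ sin φ₂ + cos φ₁ cos φ₂ cos Δλ = (-0.0762)(0.7936) + (0.9971)(0.6085)(0.1399) = 0.02439,
so c = arccos(0.02439) = 1.54640 rad.
Distance = R·c = 6371 × 1.5464 ≈ 9852 km.

9852 km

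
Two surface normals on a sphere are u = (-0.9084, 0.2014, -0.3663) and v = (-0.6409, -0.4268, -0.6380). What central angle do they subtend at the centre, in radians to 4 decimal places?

u·v = 0.7299; |u| = 1.0000, |v| = 1.0000.
cos θ = (u·v)/(|u||v|) = 0.7300, so θ = 0.7525 rad.

0.7525 rad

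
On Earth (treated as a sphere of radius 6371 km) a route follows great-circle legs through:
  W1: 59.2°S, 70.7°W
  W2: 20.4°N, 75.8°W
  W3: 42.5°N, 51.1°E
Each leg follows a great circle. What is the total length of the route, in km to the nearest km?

Leg W1→W2: central angle 1.3912 rad, distance 8863.4 km.
Leg W2→W3: central angle 1.7512 rad, distance 11156.9 km.
Total: 8863.4 + 11156.9 ≈ 20020 km.

20020 km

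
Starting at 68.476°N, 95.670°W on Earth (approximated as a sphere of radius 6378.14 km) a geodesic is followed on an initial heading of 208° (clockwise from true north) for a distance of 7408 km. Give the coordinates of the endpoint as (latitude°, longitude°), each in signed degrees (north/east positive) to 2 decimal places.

Angular distance δ = d/R = 7408/6378.14 = 1.16147 rad; initial bearing θ = 3.6303 rad.
sin φ₂ = sin φ₁ cos δ + cos φ₁ sin δ cos θ = (0.9303)(0.3980) + (0.3669)(0.9174)(-0.8829) = 0.0731, so φ₂ = 4.19°.
Δλ = atan2(sin θ sin δ cos φ₁, cos δ − sin φ₁ sin φ₂) = atan2(-0.1580, 0.3300) = -25.584°.
λ₂ = -95.670° − 25.584° = -121.25°.

4.19°, -121.25°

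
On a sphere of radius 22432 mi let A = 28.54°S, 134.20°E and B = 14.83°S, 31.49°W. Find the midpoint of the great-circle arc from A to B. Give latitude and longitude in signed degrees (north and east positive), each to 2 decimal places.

-71.47°, 30.51°

Central angle δ = 2.3470 rad. Interpolating on the sphere with fraction f = 0.5:
P = [sin((1−f)δ)·A + sin(fδ)·B] / sin δ = 1.2923·A + 1.2923·B in Cartesian coordinates,
giving P = (0.2738, 0.1613, -0.9482), i.e. latitude -71.47°, longitude 30.51°.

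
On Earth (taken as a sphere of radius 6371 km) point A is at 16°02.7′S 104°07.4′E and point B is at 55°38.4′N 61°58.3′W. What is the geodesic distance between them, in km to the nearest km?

With latitudes φ₁ = -16.045°, φ₂ = 55.640° and longitude difference Δλ = -166.095°:
cos c = sin φ₁ sin φ₂ + cos φ₁ cos φ₂ cos Δλ = (-0.2764)(0.8255) + (0.9610)(0.5644)(-0.9707) = -0.75467,
so c = arccos(-0.75467) = 2.42595 rad.
Distance = R·c = 6371 × 2.4260 ≈ 15456 km.

15456 km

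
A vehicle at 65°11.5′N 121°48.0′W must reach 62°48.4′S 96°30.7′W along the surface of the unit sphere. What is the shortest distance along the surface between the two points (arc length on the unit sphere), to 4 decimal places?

With latitudes φ₁ = 65.192°, φ₂ = -62.807° and longitude difference Δλ = 25.288°:
cos c = sin φ₁ sin φ₂ + cos φ₁ cos φ₂ cos Δλ = (0.9077)(-0.8895) + (0.4196)(0.4570)(0.9042) = -0.63401,
so c = arccos(-0.63401) = 2.25753 rad.
On the unit sphere the arc length equals the central angle: 2.2575.

2.2575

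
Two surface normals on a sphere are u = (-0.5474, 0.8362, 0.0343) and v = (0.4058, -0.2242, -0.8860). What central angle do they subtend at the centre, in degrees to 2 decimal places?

u·v = -0.4400; |u| = 1.0000, |v| = 1.0000.
cos θ = (u·v)/(|u||v|) = -0.4400, so θ = 116.10°.

116.10°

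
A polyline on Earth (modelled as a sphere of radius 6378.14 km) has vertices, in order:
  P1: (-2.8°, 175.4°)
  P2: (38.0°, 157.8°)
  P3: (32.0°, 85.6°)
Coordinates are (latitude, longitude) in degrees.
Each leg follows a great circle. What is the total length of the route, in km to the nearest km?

11342 km

Leg P1→P2: central angle 0.7668 rad, distance 4890.6 km.
Leg P2→P3: central angle 1.0116 rad, distance 6451.9 km.
Total: 4890.6 + 6451.9 ≈ 11342 km.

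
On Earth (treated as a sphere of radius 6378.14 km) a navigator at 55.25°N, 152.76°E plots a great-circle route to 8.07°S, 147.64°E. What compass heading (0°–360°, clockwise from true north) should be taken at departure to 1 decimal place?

185.7°

Δλ = -5.120° = -0.0894 rad.
y = sin Δλ · cos φ₂ = (-0.0892)(0.9901) = -0.0884
x = cos φ₁ sin φ₂ − sin φ₁ cos φ₂ cos Δλ = (0.5700)(-0.1404) − (0.8216)(0.9901)(0.9960) = -0.8903
θ = atan2(y, x) = -174.33°; adding 360° gives 185.7°.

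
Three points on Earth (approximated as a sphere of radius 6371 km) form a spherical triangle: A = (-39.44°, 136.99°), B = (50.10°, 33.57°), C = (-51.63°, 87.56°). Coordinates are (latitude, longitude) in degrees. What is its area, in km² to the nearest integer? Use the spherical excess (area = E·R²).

40109302 km²

Side lengths (central angles): a = 1.9470, b = 0.6269, c = 2.2172 rad; semiperimeter s = 2.3956.
By l'Huilier's theorem, tan(E/4) = √[tan(s/2) tan((s−a)/2) tan((s−b)/2) tan((s−c)/2)], giving spherical excess E = 0.9882 rad.
Area = E·R² = 0.9882 × (6371)² ≈ 40109302 km².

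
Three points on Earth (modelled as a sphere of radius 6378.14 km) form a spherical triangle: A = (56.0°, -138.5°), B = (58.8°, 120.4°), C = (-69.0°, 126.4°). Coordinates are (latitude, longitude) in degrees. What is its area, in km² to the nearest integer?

Side lengths (central angles): a = 2.2318, b = 2.4845, c = 0.8588 rad; semiperimeter s = 2.7876.
By l'Huilier's theorem, tan(E/4) = √[tan(s/2) tan((s−a)/2) tan((s−b)/2) tan((s−c)/2)], giving spherical excess E = 2.1395 rad.
Area = E·R² = 2.1395 × (6378.14)² ≈ 87036789 km².

87036789 km²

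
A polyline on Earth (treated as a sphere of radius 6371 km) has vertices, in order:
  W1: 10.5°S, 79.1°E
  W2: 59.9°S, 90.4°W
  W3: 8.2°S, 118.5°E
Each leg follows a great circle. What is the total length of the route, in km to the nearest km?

Leg W1→W2: central angle 1.9041 rad, distance 12131.2 km.
Leg W2→W3: central angle 1.8872 rad, distance 12023.5 km.
Total: 12131.2 + 12023.5 ≈ 24155 km.

24155 km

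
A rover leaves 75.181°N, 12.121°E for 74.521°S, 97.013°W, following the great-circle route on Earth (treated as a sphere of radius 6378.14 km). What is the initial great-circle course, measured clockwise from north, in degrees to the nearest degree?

Δλ = -109.134° = -1.9047 rad.
y = sin Δλ · cos φ₂ = (-0.9448)(0.2669) = -0.2521
x = cos φ₁ sin φ₂ − sin φ₁ cos φ₂ cos Δλ = (0.2558)(-0.9637) − (0.9667)(0.2669)(-0.3278) = -0.1619
θ = atan2(y, x) = -122.71°; adding 360° gives 237°.

237°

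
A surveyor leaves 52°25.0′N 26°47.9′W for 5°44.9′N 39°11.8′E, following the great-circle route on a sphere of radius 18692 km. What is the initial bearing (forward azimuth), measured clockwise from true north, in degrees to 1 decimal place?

105.9°

With φ₁ = 0.9148, φ₂ = 0.1003, Δλ = 1.1518 rad, the forward-azimuth formula gives
θ = atan2( sin Δλ cos φ₂ , cos φ₁ sin φ₂ − sin φ₁ cos φ₂ cos Δλ ) = atan2(0.9089, -0.2597) = 105.94°.
So the initial bearing is 105.9°.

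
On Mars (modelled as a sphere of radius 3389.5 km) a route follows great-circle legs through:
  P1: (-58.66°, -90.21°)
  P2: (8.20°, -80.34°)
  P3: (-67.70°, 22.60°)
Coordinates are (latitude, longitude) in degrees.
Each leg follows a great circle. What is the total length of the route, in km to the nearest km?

Leg P1→P2: central angle 1.1752 rad, distance 3983.3 km.
Leg P2→P3: central angle 1.7886 rad, distance 6062.4 km.
Total: 3983.3 + 6062.4 ≈ 10046 km.

10046 km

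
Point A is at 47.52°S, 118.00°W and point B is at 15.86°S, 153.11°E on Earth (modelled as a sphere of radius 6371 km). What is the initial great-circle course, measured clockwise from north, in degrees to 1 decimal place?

259.9°

With φ₁ = -0.8294, φ₂ = -0.2768, Δλ = -1.5514 rad, the forward-azimuth formula gives
θ = atan2( sin Δλ cos φ₂ , cos φ₁ sin φ₂ − sin φ₁ cos φ₂ cos Δλ ) = atan2(-0.9618, -0.1708) = -100.07°.
Adding 360° brings this into [0°, 360°): 259.9°.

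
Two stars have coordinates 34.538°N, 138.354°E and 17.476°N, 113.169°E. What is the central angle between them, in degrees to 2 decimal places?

Let φ₁ = 0.6028 rad, φ₂ = 0.3050 rad, and Δλ = -0.4396 rad.
Haversine: a = sin²(Δφ/2) + cos φ₁ cos φ₂ sin²(Δλ/2) = 0.0220 + (0.8238)(0.9538)(0.0475) = 0.05935.
Central angle c = 2·arcsin(√a) = 0.49220 rad.
So the angular separation is 28.20°.

28.20°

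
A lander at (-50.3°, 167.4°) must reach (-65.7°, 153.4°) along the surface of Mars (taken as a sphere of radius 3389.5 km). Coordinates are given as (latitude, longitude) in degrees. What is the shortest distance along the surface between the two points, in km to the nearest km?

1006 km

Let φ₁ = -0.8779 rad, φ₂ = -1.1467 rad, and Δλ = -0.2443 rad.
cos c = sin φ₁ sin φ₂ + cos φ₁ cos φ₂ cos Δλ = (-0.7694)(-0.9114) + (0.6388)(0.4115)(0.9703) = 0.95629,
so c = arccos(0.95629) = 0.29677 rad.
Distance = R·c = 3389.5 × 0.2968 ≈ 1006 km.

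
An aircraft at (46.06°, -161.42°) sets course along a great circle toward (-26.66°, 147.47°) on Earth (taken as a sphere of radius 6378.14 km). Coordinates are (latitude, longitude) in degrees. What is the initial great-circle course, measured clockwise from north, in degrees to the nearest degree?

224°

Δλ = -51.110° = -0.8920 rad.
y = sin Δλ · cos φ₂ = (-0.7784)(0.8937) = -0.6956
x = cos φ₁ sin φ₂ − sin φ₁ cos φ₂ cos Δλ = (0.6939)(-0.4487) − (0.7201)(0.8937)(0.6278) = -0.7154
θ = atan2(y, x) = -135.80°; adding 360° gives 224°.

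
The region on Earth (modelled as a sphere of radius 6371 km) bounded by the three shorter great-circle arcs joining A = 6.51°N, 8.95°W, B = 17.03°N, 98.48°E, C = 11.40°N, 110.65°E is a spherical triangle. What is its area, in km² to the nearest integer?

2982624 km²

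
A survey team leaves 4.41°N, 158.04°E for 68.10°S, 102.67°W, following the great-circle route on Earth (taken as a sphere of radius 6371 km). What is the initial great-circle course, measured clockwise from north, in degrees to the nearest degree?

158°

Δλ = 99.290° = 1.7329 rad.
y = sin Δλ · cos φ₂ = (0.9869)(0.3730) = 0.3681
x = cos φ₁ sin φ₂ − sin φ₁ cos φ₂ cos Δλ = (0.9970)(-0.9278) − (0.0769)(0.3730)(-0.1614) = -0.9205
θ = atan2(y, x) = 158.20°, so the bearing is 158°.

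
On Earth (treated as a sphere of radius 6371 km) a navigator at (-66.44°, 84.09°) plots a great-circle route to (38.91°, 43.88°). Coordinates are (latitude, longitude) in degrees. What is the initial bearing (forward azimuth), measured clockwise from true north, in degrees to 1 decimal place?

Δλ = -40.210° = -0.7018 rad.
y = sin Δλ · cos φ₂ = (-0.6456)(0.7781) = -0.5024
x = cos φ₁ sin φ₂ − sin φ₁ cos φ₂ cos Δλ = (0.3997)(0.6281) − (-0.9166)(0.7781)(0.7637) = 0.7958
θ = atan2(y, x) = -32.26°; adding 360° gives 327.7°.

327.7°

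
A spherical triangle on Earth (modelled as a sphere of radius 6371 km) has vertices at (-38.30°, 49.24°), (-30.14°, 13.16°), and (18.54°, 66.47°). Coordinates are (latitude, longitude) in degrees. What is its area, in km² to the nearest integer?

Side lengths (central angles): a = 1.2342, b = 1.0314, c = 0.5361 rad; semiperimeter s = 1.4009.
By l'Huilier's theorem, tan(E/4) = √[tan(s/2) tan((s−a)/2) tan((s−b)/2) tan((s−c)/2)], giving spherical excess E = 0.3111 rad.
Area = E·R² = 0.3111 × (6371)² ≈ 12626122 km².

12626122 km²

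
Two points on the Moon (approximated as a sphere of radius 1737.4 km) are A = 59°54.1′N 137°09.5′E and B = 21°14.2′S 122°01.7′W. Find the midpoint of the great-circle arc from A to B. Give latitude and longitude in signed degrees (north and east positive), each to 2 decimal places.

27.36°, -152.48°

The central angle between A and B is δ = 1.9835 rad.
With f = 0.5, the slerp weights are sin((1−f)δ)/sin δ = 0.9137 and sin(fδ)/sin δ = 0.9137.
Weighted sum of the unit vectors: (0.9137)·(-0.3677,0.3410,0.8652) + (0.9137)·(-0.4943,-0.7902,-0.3622) = (-0.7876, -0.4104, 0.4595).
Converting back: φ = atan2(z, √(x²+y²)) = 27.36°, λ = atan2(y, x) = -152.48°.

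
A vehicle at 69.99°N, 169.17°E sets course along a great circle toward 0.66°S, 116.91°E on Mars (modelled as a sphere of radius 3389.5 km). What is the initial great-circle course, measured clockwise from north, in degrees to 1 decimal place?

233.8°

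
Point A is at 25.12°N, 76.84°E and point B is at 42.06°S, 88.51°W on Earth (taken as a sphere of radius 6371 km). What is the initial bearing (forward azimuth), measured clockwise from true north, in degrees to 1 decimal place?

With φ₁ = 0.4384, φ₂ = -0.7341, Δλ = -2.8859 rad, the forward-azimuth formula gives
θ = atan2( sin Δλ cos φ₂ , cos φ₁ sin φ₂ − sin φ₁ cos φ₂ cos Δλ ) = atan2(-0.1878, -0.3016) = -148.10°.
Adding 360° brings this into [0°, 360°): 211.9°.

211.9°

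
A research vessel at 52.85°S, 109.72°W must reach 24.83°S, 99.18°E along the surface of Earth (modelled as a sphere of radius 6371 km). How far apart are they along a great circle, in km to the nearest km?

10935 km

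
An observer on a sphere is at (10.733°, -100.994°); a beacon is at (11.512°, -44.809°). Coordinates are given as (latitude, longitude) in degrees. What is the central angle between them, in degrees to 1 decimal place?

With latitudes φ₁ = 10.733°, φ₂ = 11.512° and longitude difference Δλ = 56.185°:
cos c = sin φ₁ sin φ₂ + cos φ₁ cos φ₂ cos Δλ = (0.1862)(0.1996) + (0.9825)(0.9799)(0.5565) = 0.57294,
so c = arccos(0.57294) = 0.96070 rad.
So the angular separation is 55.0°.

55.0°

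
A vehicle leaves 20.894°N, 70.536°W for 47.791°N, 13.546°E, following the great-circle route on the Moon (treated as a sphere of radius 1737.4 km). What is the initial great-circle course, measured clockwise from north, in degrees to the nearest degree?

45°

With φ₁ = 0.3647, φ₂ = 0.8341, Δλ = 1.4675 rad, the forward-azimuth formula gives
θ = atan2( sin Δλ cos φ₂ , cos φ₁ sin φ₂ − sin φ₁ cos φ₂ cos Δλ ) = atan2(0.6683, 0.6673) = 45.04°.
So the initial bearing is 45°.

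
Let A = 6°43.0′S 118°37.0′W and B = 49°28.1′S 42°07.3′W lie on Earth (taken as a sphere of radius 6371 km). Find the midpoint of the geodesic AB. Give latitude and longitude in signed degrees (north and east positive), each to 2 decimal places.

-33.85°, -89.72°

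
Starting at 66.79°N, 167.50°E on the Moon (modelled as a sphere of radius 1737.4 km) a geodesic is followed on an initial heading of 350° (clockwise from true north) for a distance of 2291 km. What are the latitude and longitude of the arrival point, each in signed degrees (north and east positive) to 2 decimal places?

37.24°, -0.31°

Angular distance δ = d/R = 2291/1737.4 = 1.31864 rad; initial bearing θ = 6.1087 rad.
sin φ₂ = sin φ₁ cos δ + cos φ₁ sin δ cos θ = (0.9191)(0.2495) + (0.3941)(0.9684)(0.9848) = 0.6051, so φ₂ = 37.24°.
Δλ = atan2(sin θ sin δ cos φ₁, cos δ − sin φ₁ sin φ₂) = atan2(-0.0663, -0.3067) = -167.806°.
λ₂ = 167.500° − 167.806° = -0.31°.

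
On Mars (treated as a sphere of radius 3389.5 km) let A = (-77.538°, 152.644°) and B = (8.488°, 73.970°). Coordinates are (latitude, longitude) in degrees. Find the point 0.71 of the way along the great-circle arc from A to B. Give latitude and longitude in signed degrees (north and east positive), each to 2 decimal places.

-18.67°, 79.98°

The central angle between A and B is δ = 1.6732 rad.
With f = 0.71, the slerp weights are sin((1−f)δ)/sin δ = 0.4689 and sin(fδ)/sin δ = 0.9325.
Weighted sum of the unit vectors: (0.4689)·(-0.1917,0.0992,-0.9764) + (0.9325)·(0.2731,0.9506,0.1476) = (0.1648, 0.9329, -0.3202).
Converting back: φ = atan2(z, √(x²+y²)) = -18.67°, λ = atan2(y, x) = 79.98°.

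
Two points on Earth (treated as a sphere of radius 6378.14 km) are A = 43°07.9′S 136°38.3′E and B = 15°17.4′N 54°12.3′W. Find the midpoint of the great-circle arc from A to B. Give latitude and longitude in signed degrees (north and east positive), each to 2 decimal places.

-55.99°, -83.19°

The central angle between A and B is δ = 2.6294 rad.
With f = 0.5, the slerp weights are sin((1−f)δ)/sin δ = 1.9739 and sin(fδ)/sin δ = 1.9739.
Weighted sum of the unit vectors: (1.9739)·(-0.5306,0.5011,-0.6837) + (1.9739)·(0.5642,-0.7824,0.2637) = (0.0663, -0.5553, -0.8290).
Converting back: φ = atan2(z, √(x²+y²)) = -55.99°, λ = atan2(y, x) = -83.19°.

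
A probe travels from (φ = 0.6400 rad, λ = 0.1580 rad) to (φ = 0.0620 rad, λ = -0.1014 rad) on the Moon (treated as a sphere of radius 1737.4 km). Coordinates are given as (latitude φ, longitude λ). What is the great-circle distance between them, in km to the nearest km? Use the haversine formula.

Let φ₁ = 0.6400 rad, φ₂ = 0.0620 rad, and Δλ = -0.2594 rad.
Haversine: a = sin²(Δφ/2) + cos φ₁ cos φ₂ sin²(Δλ/2) = 0.0812 + (0.8021)(0.9981)(0.0167) = 0.09461.
Central angle c = 2·arcsin(√a) = 0.62532 rad.
Distance = R·c = 1737.4 × 0.6253 ≈ 1086 km.

1086 km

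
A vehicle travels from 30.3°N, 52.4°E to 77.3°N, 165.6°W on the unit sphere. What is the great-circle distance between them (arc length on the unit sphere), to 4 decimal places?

1.2211

Let φ₁ = 0.5288 rad, φ₂ = 1.3491 rad, and Δλ = 2.4784 rad.
cos c = sin φ₁ sin φ₂ + cos φ₁ cos φ₂ cos Δλ = (0.5045)(0.9755) + (0.8634)(0.2198)(-0.7880) = 0.34261,
so c = arccos(0.34261) = 1.22110 rad.
On the unit sphere the arc length equals the central angle: 1.2211.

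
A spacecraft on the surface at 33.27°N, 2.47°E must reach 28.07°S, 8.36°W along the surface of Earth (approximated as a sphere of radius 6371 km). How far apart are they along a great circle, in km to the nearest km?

6916 km

Let φ₁ = 0.5807 rad, φ₂ = -0.4899 rad, and Δλ = -0.1890 rad.
cos c = sin φ₁ sin φ₂ + cos φ₁ cos φ₂ cos Δλ = (0.5486)(-0.4705) + (0.8361)(0.8824)(0.9822) = 0.46647,
so c = arccos(0.46647) = 1.08550 rad.
Distance = R·c = 6371 × 1.0855 ≈ 6916 km.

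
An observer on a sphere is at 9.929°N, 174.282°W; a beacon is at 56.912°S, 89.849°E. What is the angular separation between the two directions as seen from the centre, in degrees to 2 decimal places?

Let φ₁ = 0.1733 rad, φ₂ = -0.9933 rad, and Δλ = -1.6732 rad.
Haversine: a = sin²(Δφ/2) + cos φ₁ cos φ₂ sin²(Δλ/2) = 0.3034 + (0.9850)(0.5459)(0.5511) = 0.59973.
Central angle c = 2·arcsin(√a) = 1.77160 rad.
So the angular separation is 101.50°.

101.50°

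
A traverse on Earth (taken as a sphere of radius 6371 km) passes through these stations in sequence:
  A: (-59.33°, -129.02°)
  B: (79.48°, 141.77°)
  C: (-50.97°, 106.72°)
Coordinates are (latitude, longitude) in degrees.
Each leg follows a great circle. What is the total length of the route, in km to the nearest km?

31095 km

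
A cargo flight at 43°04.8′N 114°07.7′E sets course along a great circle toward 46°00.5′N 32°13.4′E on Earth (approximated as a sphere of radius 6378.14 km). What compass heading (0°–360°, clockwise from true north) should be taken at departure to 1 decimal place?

303.7°

With φ₁ = 0.7519, φ₂ = 0.8030, Δλ = -1.4295 rad, the forward-azimuth formula gives
θ = atan2( sin Δλ cos φ₂ , cos φ₁ sin φ₂ − sin φ₁ cos φ₂ cos Δλ ) = atan2(-0.6876, 0.4587) = -56.30°.
Adding 360° brings this into [0°, 360°): 303.7°.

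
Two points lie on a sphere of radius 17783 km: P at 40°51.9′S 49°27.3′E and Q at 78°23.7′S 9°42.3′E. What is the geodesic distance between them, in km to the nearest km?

With latitudes φ₁ = -40.865°, φ₂ = -78.395° and longitude difference Δλ = -39.750°:
Haversine: a = sin²(Δφ/2) + cos φ₁ cos φ₂ sin²(Δλ/2) = 0.1035 + (0.7563)(0.2012)(0.1156) = 0.12107.
Central angle c = 2·arcsin(√a) = 0.71076 rad.
Distance = R·c = 17783 × 0.7108 ≈ 12639 km.

12639 km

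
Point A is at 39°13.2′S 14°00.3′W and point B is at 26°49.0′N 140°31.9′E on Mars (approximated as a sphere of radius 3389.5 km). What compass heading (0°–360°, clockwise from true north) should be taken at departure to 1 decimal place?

Δλ = 154.537° = 2.6972 rad.
y = sin Δλ · cos φ₂ = (0.4299)(0.8925) = 0.3837
x = cos φ₁ sin φ₂ − sin φ₁ cos φ₂ cos Δλ = (0.7747)(0.4511) − (-0.6323)(0.8925)(-0.9029) = -0.1600
θ = atan2(y, x) = 112.63°, so the bearing is 112.6°.

112.6°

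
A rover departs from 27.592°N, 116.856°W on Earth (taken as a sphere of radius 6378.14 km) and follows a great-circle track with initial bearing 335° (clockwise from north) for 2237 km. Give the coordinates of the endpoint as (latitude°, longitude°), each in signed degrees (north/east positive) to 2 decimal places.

Angular distance δ = d/R = 2237/6378.14 = 0.35073 rad; initial bearing θ = 5.8469 rad.
sin φ₂ = sin φ₁ cos δ + cos φ₁ sin δ cos θ = (0.4632)(0.9391) + (0.8863)(0.3436)(0.9063) = 0.7110, so φ₂ = 45.31°.
Δλ = atan2(sin θ sin δ cos φ₁, cos δ − sin φ₁ sin φ₂) = atan2(-0.1287, 0.6098) = -11.916°.
λ₂ = -116.856° − 11.916° = -128.77°.

45.31°, -128.77°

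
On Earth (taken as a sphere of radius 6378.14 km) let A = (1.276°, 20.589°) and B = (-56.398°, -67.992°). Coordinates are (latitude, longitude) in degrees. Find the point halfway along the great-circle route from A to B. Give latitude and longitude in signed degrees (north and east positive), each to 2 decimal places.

-35.07°, -8.04°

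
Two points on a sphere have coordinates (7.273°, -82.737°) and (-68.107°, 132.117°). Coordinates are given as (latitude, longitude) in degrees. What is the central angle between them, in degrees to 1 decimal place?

114.9°

With latitudes φ₁ = 7.273°, φ₂ = -68.107° and longitude difference Δλ = -145.146°:
cos c = sin φ₁ sin φ₂ + cos φ₁ cos φ₂ cos Δλ = (0.1266)(-0.9279) + (0.9920)(0.3729)(-0.8206) = -0.42099,
so c = arccos(-0.42099) = 2.00533 rad.
So the angular separation is 114.9°.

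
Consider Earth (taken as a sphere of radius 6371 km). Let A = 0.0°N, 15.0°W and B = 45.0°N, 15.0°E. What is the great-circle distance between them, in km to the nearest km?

5809 km

Let φ₁ = 0.0000 rad, φ₂ = 0.7854 rad, and Δλ = 0.5236 rad.
cos c = sin φ₁ sin φ₂ + cos φ₁ cos φ₂ cos Δλ = (0.0000)(0.7071) + (1.0000)(0.7071)(0.8660) = 0.61237,
so c = arccos(0.61237) = 0.91174 rad.
Distance = R·c = 6371 × 0.9117 ≈ 5809 km.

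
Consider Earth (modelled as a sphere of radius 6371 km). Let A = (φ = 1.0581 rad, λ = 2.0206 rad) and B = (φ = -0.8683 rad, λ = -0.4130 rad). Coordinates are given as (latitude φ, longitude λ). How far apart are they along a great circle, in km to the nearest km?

17229 km

In radians: φ₁ = 1.0581, φ₂ = -0.8683, Δλ = -139.435° = -2.4336 rad.
Haversine: a = sin²(Δφ/2) + cos φ₁ cos φ₂ sin²(Δλ/2) = 0.6741 + (0.4905)(0.6461)(0.8798) = 0.95294.
Central angle c = 2·arcsin(√a) = 2.70423 rad.
Distance = R·c = 6371 × 2.7042 ≈ 17229 km.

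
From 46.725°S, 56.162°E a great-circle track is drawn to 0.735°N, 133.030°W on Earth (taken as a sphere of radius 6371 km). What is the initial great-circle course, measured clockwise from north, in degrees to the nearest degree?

Δλ = 170.808° = 2.9812 rad.
y = sin Δλ · cos φ₂ = (0.1597)(0.9999) = 0.1597
x = cos φ₁ sin φ₂ − sin φ₁ cos φ₂ cos Δλ = (0.6855)(0.0128) − (-0.7281)(0.9999)(-0.9872) = -0.7099
θ = atan2(y, x) = 167.32°, so the bearing is 167°.

167°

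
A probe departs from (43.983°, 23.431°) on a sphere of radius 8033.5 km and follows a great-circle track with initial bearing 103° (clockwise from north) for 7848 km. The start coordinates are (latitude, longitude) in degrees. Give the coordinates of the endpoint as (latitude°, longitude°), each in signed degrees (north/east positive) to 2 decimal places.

14.74°, 80.05°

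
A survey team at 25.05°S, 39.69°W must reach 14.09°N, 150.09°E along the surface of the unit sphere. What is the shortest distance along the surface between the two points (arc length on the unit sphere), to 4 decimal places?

Let φ₁ = -0.4372 rad, φ₂ = 0.2459 rad, and Δλ = -2.9709 rad.
Haversine: a = sin²(Δφ/2) + cos φ₁ cos φ₂ sin²(Δλ/2) = 0.1122 + (0.9059)(0.9699)(0.9927) = 0.98450.
Central angle c = 2·arcsin(√a) = 2.89191 rad.
On the unit sphere the arc length equals the central angle: 2.8919.

2.8919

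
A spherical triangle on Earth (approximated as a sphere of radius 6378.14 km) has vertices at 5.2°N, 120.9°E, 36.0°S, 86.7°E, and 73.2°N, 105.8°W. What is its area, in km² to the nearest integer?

Side lengths (central angles): a = 2.4832, b = 1.6817, c = 0.9108 rad; semiperimeter s = 2.5379.
By l'Huilier's theorem, tan(E/4) = √[tan(s/2) tan((s−a)/2) tan((s−b)/2) tan((s−c)/2)], giving spherical excess E = 0.8119 rad.
Area = E·R² = 0.8119 × (6378.14)² ≈ 33029722 km².

33029722 km²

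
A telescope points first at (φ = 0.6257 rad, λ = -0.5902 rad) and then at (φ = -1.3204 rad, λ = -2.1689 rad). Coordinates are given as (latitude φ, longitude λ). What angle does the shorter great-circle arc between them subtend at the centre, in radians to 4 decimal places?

2.1761 rad

With latitudes φ₁ = 35.850°, φ₂ = -75.653° and longitude difference Δλ = -90.453°:
Haversine: a = sin²(Δφ/2) + cos φ₁ cos φ₂ sin²(Δλ/2) = 0.6833 + (0.8106)(0.2478)(0.5040) = 0.78449.
Central angle c = 2·arcsin(√a) = 2.17607 rad.
So the angular separation is 2.1761 rad.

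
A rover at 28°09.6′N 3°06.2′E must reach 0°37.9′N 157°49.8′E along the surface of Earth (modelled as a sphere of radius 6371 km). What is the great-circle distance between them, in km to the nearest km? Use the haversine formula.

Let φ₁ = 0.4915 rad, φ₂ = 0.0110 rad, and Δλ = 2.7005 rad.
Haversine: a = sin²(Δφ/2) + cos φ₁ cos φ₂ sin²(Δλ/2) = 0.0566 + (0.8816)(0.9999)(0.9521) = 0.89600.
Central angle c = 2·arcsin(√a) = 2.48486 rad.
Distance = R·c = 6371 × 2.4849 ≈ 15831 km.

15831 km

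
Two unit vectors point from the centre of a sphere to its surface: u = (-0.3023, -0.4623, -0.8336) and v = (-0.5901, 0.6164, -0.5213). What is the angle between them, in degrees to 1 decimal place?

70.9°

u·v = 0.3280; |u| = 1.0000, |v| = 1.0000.
cos θ = (u·v)/(|u||v|) = 0.3280, so θ = 70.9°.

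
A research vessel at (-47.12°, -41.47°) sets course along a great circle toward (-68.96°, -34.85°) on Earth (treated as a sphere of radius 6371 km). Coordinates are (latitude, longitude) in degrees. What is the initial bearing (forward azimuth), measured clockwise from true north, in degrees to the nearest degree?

With φ₁ = -0.8224, φ₂ = -1.2036, Δλ = 0.1155 rad, the forward-azimuth formula gives
θ = atan2( sin Δλ cos φ₂ , cos φ₁ sin φ₂ − sin φ₁ cos φ₂ cos Δλ ) = atan2(0.0414, -0.3738) = 173.68°.
So the initial bearing is 174°.

174°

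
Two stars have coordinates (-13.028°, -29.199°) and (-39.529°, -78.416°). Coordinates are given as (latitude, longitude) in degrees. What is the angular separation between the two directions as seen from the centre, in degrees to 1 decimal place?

50.6°

Let φ₁ = -0.2274 rad, φ₂ = -0.6899 rad, and Δλ = -0.8590 rad.
cos c = sin φ₁ sin φ₂ + cos φ₁ cos φ₂ cos Δλ = (-0.2254)(-0.6365) + (0.9743)(0.7713)(0.6532) = 0.63432,
so c = arccos(0.63432) = 0.88367 rad.
So the angular separation is 50.6°.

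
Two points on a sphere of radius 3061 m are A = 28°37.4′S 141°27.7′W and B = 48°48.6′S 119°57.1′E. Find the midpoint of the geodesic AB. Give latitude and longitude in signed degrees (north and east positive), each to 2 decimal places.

Central angle δ = 1.2930 rad. Interpolating on the sphere with fraction f = 0.5:
P = [sin((1−f)δ)·A + sin(fδ)·B] / sin δ = 0.6264·A + 0.6264·B in Cartesian coordinates,
giving P = (-0.6361, 0.0149, -0.7715), i.e. latitude -50.49°, longitude 178.66°.

-50.49°, 178.66°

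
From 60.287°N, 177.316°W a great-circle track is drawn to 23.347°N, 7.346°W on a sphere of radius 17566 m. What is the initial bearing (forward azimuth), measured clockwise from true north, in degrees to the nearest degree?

9°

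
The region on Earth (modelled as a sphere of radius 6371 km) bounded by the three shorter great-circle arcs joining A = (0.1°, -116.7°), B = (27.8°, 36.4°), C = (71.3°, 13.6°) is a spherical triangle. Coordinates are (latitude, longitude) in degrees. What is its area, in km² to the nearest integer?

29005474 km²

Side lengths (central angles): a = 0.7909, b = 1.7780, c = 2.4784 rad; semiperimeter s = 2.5237.
By l'Huilier's theorem, tan(E/4) = √[tan(s/2) tan((s−a)/2) tan((s−b)/2) tan((s−c)/2)], giving spherical excess E = 0.7146 rad.
Area = E·R² = 0.7146 × (6371)² ≈ 29005474 km².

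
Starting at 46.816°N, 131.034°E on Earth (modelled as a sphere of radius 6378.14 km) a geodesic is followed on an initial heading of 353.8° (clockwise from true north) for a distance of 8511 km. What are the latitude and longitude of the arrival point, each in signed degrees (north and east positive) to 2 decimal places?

56.32°, -38.05°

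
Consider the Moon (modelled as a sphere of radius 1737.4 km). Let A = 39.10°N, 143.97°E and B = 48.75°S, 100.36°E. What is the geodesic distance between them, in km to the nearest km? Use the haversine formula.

2910 km

Let φ₁ = 0.6824 rad, φ₂ = -0.8508 rad, and Δλ = -0.7611 rad.
Haversine: a = sin²(Δφ/2) + cos φ₁ cos φ₂ sin²(Δλ/2) = 0.4812 + (0.7760)(0.6593)(0.1380) = 0.55184.
Central angle c = 2·arcsin(√a) = 1.67467 rad.
Distance = R·c = 1737.4 × 1.6747 ≈ 2910 km.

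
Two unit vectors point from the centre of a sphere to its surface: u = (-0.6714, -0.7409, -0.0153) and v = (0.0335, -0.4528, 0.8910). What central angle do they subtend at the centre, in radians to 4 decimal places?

u·v = 0.2994; |u| = 1.0000, |v| = 1.0000.
cos θ = (u·v)/(|u||v|) = 0.2994, so θ = 1.2668 rad.

1.2668 rad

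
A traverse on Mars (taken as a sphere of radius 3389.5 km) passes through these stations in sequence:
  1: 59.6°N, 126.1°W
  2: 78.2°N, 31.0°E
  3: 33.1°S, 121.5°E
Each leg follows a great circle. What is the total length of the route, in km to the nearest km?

9697 km

Leg 1→2: central angle 0.7243 rad, distance 2455.0 km.
Leg 2→3: central angle 2.1366 rad, distance 7241.9 km.
Total: 2455.0 + 7241.9 ≈ 9697 km.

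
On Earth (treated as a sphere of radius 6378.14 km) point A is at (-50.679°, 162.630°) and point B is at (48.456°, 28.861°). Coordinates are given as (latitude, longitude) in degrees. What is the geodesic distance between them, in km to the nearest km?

16745 km

In radians: φ₁ = -0.8845, φ₂ = 0.8457, Δλ = -133.769° = -2.3347 rad.
cos c = sin φ₁ sin φ₂ + cos φ₁ cos φ₂ cos Δλ = (-0.7736)(0.7484) + (0.6337)(0.6632)(-0.6918) = -0.86971,
so c = arccos(-0.86971) = 2.62541 rad.
Distance = R·c = 6378.14 × 2.6254 ≈ 16745 km.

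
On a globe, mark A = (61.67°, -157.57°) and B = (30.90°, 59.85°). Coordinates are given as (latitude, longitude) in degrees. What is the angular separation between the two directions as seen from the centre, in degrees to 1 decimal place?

In radians: φ₁ = 1.0763, φ₂ = 0.5393, Δλ = -142.580° = -2.4885 rad.
Haversine: a = sin²(Δφ/2) + cos φ₁ cos φ₂ sin²(Δλ/2) = 0.0704 + (0.4745)(0.8581)(0.8971) = 0.43568.
Central angle c = 2·arcsin(√a) = 1.44180 rad.
So the angular separation is 82.6°.

82.6°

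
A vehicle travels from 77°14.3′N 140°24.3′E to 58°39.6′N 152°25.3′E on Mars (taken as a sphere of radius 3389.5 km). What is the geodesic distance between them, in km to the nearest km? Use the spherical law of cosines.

Let φ₁ = 1.3481 rad, φ₂ = 1.0238 rad, and Δλ = 0.2097 rad.
cos c = sin φ₁ sin φ₂ + cos φ₁ cos φ₂ cos Δλ = (0.9753)(0.8541) + (0.2209)(0.5201)(0.9781) = 0.94537,
so c = arccos(0.94537) = 0.33206 rad.
Distance = R·c = 3389.5 × 0.3321 ≈ 1126 km.

1126 km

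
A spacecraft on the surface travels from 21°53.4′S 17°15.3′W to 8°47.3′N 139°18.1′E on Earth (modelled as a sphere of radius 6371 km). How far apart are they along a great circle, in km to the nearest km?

17116 km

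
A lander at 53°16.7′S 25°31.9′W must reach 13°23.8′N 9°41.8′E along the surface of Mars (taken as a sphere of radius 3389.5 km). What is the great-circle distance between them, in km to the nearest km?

4329 km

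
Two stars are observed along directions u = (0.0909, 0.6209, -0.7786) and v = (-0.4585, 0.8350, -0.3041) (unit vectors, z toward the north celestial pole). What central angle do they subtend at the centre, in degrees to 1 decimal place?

u·v = 0.7135; |u| = 1.0000, |v| = 1.0000.
cos θ = (u·v)/(|u||v|) = 0.7136, so θ = 44.5°.

44.5°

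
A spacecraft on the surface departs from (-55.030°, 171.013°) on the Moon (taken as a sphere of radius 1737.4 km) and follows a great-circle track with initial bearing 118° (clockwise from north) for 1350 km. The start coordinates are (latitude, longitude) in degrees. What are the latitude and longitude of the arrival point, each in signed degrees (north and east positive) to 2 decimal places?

Angular distance δ = d/R = 1350/1737.4 = 0.77702 rad; initial bearing θ = 2.0595 rad.
sin φ₂ = sin φ₁ cos δ + cos φ₁ sin δ cos θ = (-0.8195)(0.7130) + (0.5731)(0.7012)(-0.4695) = -0.7729, so φ₂ = -50.62°.
Δλ = atan2(sin θ sin δ cos φ₁, cos δ − sin φ₁ sin φ₂) = atan2(0.3548, 0.0796) = 77.353°.
λ₂ = 171.013° + 77.353° = 248.37° → -111.63° after wrapping to (−180°, 180°].

-50.62°, -111.63°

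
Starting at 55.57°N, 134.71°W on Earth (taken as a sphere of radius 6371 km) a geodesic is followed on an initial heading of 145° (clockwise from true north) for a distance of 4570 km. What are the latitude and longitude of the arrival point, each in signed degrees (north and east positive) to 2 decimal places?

18.49°, -111.28°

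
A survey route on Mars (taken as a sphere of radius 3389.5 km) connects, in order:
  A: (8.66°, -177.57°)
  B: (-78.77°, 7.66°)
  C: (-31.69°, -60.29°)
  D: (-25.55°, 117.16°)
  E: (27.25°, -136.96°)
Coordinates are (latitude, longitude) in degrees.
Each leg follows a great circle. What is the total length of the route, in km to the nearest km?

23777 km

Leg A→B: central angle 1.9171 rad, distance 6498.0 km.
Leg B→C: central angle 0.9552 rad, distance 3237.5 km.
Leg C→D: central angle 2.1417 rad, distance 7259.2 km.
Leg D→E: central angle 2.0009 rad, distance 6782.0 km.
Total: 6498.0 + 3237.5 + 7259.2 + 6782.0 ≈ 23777 km.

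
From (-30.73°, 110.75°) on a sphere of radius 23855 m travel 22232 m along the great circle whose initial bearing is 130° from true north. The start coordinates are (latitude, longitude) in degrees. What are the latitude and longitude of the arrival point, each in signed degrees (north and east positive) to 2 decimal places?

-48.44°, 178.72°

Angular distance δ = d/R = 22232/23855 = 0.93196 rad; initial bearing θ = 2.2689 rad.
sin φ₂ = sin φ₁ cos δ + cos φ₁ sin δ cos θ = (-0.5110)(0.5963) + (0.8596)(0.8028)(-0.6428) = -0.7483, so φ₂ = -48.44°.
Δλ = atan2(sin θ sin δ cos φ₁, cos δ − sin φ₁ sin φ₂) = atan2(0.5286, 0.2139) = 67.969°.
λ₂ = 110.750° + 67.969° = 178.72°.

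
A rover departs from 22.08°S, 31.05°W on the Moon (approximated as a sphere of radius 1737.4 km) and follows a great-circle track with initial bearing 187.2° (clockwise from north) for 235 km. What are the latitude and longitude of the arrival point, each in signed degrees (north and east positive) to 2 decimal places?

Angular distance δ = d/R = 235/1737.4 = 0.13526 rad; initial bearing θ = 3.2673 rad.
sin φ₂ = sin φ₁ cos δ + cos φ₁ sin δ cos θ = (-0.3759)(0.9909) + (0.9267)(0.1348)(-0.9921) = -0.4964, so φ₂ = -29.76°.
Δλ = atan2(sin θ sin δ cos φ₁, cos δ − sin φ₁ sin φ₂) = atan2(-0.0157, 0.8043) = -1.116°.
λ₂ = -31.050° − 1.116° = -32.17°.

-29.76°, -32.17°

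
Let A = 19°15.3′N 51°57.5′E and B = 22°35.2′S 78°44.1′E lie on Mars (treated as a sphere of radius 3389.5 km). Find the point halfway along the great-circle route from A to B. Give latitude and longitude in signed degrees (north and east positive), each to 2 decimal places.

-1.71°, 65.20°

The central angle between A and B is δ = 0.8612 rad.
With f = 0.5, the slerp weights are sin((1−f)δ)/sin δ = 0.5502 and sin(fδ)/sin δ = 0.5502.
Weighted sum of the unit vectors: (0.5502)·(0.5818,0.7435,0.3298) + (0.5502)·(0.1804,0.9055,-0.3841) = (0.4193, 0.9073, -0.0299).
Converting back: φ = atan2(z, √(x²+y²)) = -1.71°, λ = atan2(y, x) = 65.20°.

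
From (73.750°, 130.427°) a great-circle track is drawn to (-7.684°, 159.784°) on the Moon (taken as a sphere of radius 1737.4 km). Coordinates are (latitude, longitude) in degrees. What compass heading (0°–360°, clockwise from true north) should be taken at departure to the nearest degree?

151°

With φ₁ = 1.2872, φ₂ = -0.1341, Δλ = 0.5124 rad, the forward-azimuth formula gives
θ = atan2( sin Δλ cos φ₂ , cos φ₁ sin φ₂ − sin φ₁ cos φ₂ cos Δλ ) = atan2(0.4858, -0.8667) = 150.73°.
So the initial bearing is 151°.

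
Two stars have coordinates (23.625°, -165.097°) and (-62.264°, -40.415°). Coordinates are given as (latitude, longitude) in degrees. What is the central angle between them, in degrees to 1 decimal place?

With latitudes φ₁ = 23.625°, φ₂ = -62.264° and longitude difference Δλ = 124.682°:
cos c = sin φ₁ sin φ₂ + cos φ₁ cos φ₂ cos Δλ = (0.4007)(-0.8851) + (0.9162)(0.4654)(-0.5690) = -0.59733,
so c = arccos(-0.59733) = 2.21096 rad.
So the angular separation is 126.7°.

126.7°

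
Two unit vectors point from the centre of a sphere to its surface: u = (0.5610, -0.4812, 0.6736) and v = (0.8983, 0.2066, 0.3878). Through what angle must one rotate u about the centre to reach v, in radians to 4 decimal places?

0.8423 rad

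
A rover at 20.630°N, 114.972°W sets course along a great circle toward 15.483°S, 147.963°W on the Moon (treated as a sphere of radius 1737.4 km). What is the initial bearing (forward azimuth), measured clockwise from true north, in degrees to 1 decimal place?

224.5°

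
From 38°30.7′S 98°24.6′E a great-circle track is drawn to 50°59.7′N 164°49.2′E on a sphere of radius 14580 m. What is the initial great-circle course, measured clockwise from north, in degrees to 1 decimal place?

Δλ = 66.410° = 1.1591 rad.
y = sin Δλ · cos φ₂ = (0.9164)(0.6294) = 0.5768
x = cos φ₁ sin φ₂ − sin φ₁ cos φ₂ cos Δλ = (0.7825)(0.7771) − (-0.6227)(0.6294)(0.4002) = 0.7649
θ = atan2(y, x) = 37.02°, so the bearing is 37.0°.

37.0°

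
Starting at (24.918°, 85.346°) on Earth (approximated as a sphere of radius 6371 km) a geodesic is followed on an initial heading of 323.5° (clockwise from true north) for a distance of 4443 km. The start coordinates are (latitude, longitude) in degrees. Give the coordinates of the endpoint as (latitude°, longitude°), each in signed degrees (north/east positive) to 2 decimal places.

52.29°, 46.70°

Angular distance δ = d/R = 4443/6371 = 0.69738 rad; initial bearing θ = 5.6461 rad.
sin φ₂ = sin φ₁ cos δ + cos φ₁ sin δ cos θ = (0.4213)(0.7665) + (0.9069)(0.6422)(0.8039) = 0.7911, so φ₂ = 52.29°.
Δλ = atan2(sin θ sin δ cos φ₁, cos δ − sin φ₁ sin φ₂) = atan2(-0.3464, 0.4332) = -38.650°.
λ₂ = 85.346° − 38.650° = 46.70°.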